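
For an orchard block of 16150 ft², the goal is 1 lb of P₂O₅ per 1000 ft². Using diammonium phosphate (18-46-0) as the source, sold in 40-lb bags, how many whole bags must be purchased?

Product per 1000 ft² = 1 / 46% = 2.17391 lb.
Total product = 2.17391 × 16150 / 1000 = 35.1087 lb.
Bags = ⌈35.1087 / 40⌉ = 1.

1 bags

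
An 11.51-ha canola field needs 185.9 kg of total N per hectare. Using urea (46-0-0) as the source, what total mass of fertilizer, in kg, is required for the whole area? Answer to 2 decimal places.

4651.54 kg

Product per hectare = 185.9 / 46% = 404.13 kg.
Total product = 404.13 × 11.51 = 4651.541 kg.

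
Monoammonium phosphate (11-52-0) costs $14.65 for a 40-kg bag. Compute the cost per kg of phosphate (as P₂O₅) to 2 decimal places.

$0.70 per kg P₂O₅

P₂O₅ in bag = 40 × 52% = 20.8 kg.
Cost per kg P₂O₅ = $14.65 / 20.8 = $0.7043.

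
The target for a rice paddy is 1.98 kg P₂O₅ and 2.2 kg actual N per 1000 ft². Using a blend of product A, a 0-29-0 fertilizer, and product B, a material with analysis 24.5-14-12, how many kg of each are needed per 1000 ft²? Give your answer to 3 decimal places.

Let a = kg of product A, b = kg of product B (per 1000 ft²).
P₂O₅: 0.29·a + 0.14·b = 1.98
N: 0·a + 0.245·b = 2.2
Solving simultaneously: a = 2.49261, b = 8.97959.

2.493 kg product A, 8.980 kg product B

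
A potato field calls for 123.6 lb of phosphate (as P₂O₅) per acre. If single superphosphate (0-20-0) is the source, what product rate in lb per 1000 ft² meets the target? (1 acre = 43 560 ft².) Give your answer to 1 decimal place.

Product per acre = 123.6 / 20% = 618 lb.
Convert to per 1000 ft²: 618 × 0.0229568 = 14.1873 lb.

14.2 lb of product per thousand sq ft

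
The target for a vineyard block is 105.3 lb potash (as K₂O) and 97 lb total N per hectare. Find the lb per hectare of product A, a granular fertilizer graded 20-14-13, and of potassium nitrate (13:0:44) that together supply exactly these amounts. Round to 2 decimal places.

Per-hectare balance (a = product A, b = potassium nitrate):
K₂O: 0.13·a + 0.44·b = 105.3
N: 0.2·a + 0.13·b = 97
Eliminate b: (row1) − 0.44/0.13·(row2) → -0.546923·a = -223.008, so a = 407.7496.
Then b = (97 − 0.2·407.7496) / 0.13 = 118.847.

407.75 lb product A, 118.85 lb potassium nitrate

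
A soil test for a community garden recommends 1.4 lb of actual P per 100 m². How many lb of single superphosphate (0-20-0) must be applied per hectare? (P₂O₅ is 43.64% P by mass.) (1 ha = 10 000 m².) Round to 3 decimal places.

As P₂O₅: 1.4 / 0.4364 = 3.20807 lb per 100 m².
Product per 100 m² = 3.20807 / 20% = 16.0403 lb.
Convert to per hectare: 16.0403 × 100 = 1604.032997 lb.

1604.033 lb of product per hectare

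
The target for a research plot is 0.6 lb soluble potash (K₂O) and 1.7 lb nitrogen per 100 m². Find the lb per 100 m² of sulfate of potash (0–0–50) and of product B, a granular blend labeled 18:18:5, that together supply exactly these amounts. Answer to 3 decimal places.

0.256 lb sulfate of potash, 9.444 lb product B

Let a = lb of sulfate of potash, b = lb of product B (per 100 m²).
K₂O: 0.5·a + 0.05·b = 0.6
N: 0·a + 0.18·b = 1.7
Solving simultaneously: a = 0.255556, b = 9.44444.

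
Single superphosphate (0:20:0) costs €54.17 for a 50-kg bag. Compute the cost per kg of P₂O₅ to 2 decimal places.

€5.42 per kg P₂O₅

P₂O₅ in bag = 50 × 20% = 10 kg.
Cost per kg P₂O₅ = €54.17 / 10 = €5.4170.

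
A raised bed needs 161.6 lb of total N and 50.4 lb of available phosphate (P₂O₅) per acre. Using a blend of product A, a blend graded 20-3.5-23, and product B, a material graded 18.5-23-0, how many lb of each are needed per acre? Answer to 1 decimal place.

704.5 lb product A, 111.9 lb product B

With a, b = lb per acre of product A and product B:
N: 0.2·a + 0.185·b = 161.6
P₂O₅: 0.035·a + 0.23·b = 50.4
Eliminate a: (row1) − 0.2/0.035·(row2) → -1.12929·b = -126.4, so b = 111.929.
Back-substitute: a = (161.6 − 0.185·111.929) / 0.2 = 704.466.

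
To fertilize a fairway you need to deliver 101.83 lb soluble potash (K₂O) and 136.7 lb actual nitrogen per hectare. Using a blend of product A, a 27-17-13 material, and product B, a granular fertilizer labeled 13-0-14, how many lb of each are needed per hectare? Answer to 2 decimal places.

282.30 lb product A, 465.22 lb product B

With a, b = lb per hectare of product A and product B:
K₂O: 0.13·a + 0.14·b = 101.83
N: 0.27·a + 0.13·b = 136.7
From row1: a = (101.83 − 0.14·b) / 0.13.
Into row2: 0.27·(101.83 − 0.14·b)/0.13 + 0.13·b = 136.7 → b = 465.2201, a = 282.301.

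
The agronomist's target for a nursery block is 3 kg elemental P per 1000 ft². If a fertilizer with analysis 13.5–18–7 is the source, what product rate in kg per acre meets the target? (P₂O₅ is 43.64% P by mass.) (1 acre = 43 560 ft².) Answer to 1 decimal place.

1663.6 kg of product per acre

As P₂O₅: 3 / 0.4364 = 6.87443 kg per 1000 ft².
Product per 1000 ft² = 6.87443 / 18% = 38.1913 kg.
Convert to per acre: 38.1913 × 43.56 = 1663.61 kg.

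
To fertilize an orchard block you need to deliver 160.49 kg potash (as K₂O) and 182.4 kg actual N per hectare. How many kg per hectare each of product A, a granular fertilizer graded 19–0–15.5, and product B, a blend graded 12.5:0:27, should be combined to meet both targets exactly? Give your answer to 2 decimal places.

With a, b = kg per hectare of product A and product B:
K₂O: 0.155·a + 0.27·b = 160.49
N: 0.19·a + 0.125·b = 182.4
Eliminate a: (row1) − 0.155/0.19·(row2) → 0.168026·b = 11.69, so b = 69.5724.
Back-substitute: a = (160.49 − 0.27·69.5724) / 0.155 = 914.229.

914.23 kg product A, 69.57 kg product B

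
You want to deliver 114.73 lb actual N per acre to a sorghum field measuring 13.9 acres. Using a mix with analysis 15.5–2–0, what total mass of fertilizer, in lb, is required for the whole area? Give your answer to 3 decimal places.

Product per acre = 114.73 / 15.5% = 740.194 lb.
Total product = 740.194 × 13.9 = 10288.6903 lb.

10288.690 lb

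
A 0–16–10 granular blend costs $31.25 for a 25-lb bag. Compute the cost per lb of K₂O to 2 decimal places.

K₂O in bag = 25 × 10% = 2.5 lb.
Cost per lb K₂O = $31.25 / 2.5 = $12.5000.

$12.50 per lb K₂O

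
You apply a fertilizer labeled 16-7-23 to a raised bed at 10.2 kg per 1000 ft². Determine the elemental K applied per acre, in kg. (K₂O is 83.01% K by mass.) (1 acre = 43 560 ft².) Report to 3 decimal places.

84.829 kg K per acre

K₂O per 1000 ft² = 10.2 × 23% = 2.346 kg.
Elemental K = 2.346 × 0.8301 = 1.94741 kg per 1000 ft².
Convert to per acre: 1.94741 × 43.56 = 84.8294 kg.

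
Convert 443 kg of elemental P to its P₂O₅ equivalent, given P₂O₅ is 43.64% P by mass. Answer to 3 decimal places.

P₂O₅ = 443 / 0.4364 = 1015.1237 kg.

1015.124 kg P₂O₅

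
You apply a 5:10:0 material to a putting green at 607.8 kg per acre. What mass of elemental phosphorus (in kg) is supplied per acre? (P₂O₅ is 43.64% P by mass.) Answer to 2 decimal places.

P₂O₅ per acre = 607.8 × 10% = 60.78 kg.
Elemental P = 60.78 × 0.4364 = 26.5244 kg per acre.

26.52 kg P per acre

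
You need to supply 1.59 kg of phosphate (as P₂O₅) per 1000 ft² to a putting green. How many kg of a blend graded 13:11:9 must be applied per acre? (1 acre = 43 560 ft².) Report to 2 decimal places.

Product per 1000 ft² = 1.59 / 11% = 14.4545 kg.
Convert to per acre: 14.4545 × 43.56 = 629.64 kg.

629.64 kg of product per acre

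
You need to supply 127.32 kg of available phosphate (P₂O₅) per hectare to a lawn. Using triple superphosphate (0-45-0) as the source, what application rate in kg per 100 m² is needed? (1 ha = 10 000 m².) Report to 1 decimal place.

Product per hectare = 127.32 / 45% = 282.933 kg.
Convert to per 100 m²: 282.933 × 0.01 = 2.82933 kg.

2.8 kg of product per hundred sq m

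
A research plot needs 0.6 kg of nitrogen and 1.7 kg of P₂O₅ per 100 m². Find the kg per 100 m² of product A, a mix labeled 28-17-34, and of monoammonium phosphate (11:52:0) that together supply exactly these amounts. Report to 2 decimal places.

0.99 kg product A, 2.95 kg monoammonium phosphate

Let a = kg of product A, b = kg of monoammonium phosphate (per 100 m²).
N: 0.28·a + 0.11·b = 0.6
P₂O₅: 0.17·a + 0.52·b = 1.7
Eliminate a: (row1) − 0.28/0.17·(row2) → -0.746471·b = -2.2, so b = 2.9472.
Back-substitute: a = (0.6 − 0.11·2.9472) / 0.28 = 0.985028.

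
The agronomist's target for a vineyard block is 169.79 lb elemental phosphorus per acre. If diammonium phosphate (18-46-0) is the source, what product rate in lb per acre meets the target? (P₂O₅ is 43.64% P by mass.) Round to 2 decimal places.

845.80 lb of product per acre

As P₂O₅: 169.79 / 0.4364 = 389.07 lb per acre.
Product per acre = 389.07 / 46% = 845.804 lb.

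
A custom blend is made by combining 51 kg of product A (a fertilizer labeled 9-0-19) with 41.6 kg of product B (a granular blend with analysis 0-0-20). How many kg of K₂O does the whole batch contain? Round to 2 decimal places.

K₂O mass = 19%×51 + 20%×41.6 = 18.01 kg.

18.01 kg K₂O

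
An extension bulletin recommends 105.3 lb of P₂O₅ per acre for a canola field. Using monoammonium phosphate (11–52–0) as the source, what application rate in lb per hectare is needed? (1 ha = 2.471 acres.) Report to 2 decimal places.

500.38 lb of product per hectare

Product per acre = 105.3 / 52% = 202.5 lb.
Convert to per hectare: 202.5 × 2.471 = 500.377 lb.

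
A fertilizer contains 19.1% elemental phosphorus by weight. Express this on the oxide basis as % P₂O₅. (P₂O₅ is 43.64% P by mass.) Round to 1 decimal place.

%P₂O₅ = 19.1 / 0.4364 = 43.7672%.

43.8% P₂O₅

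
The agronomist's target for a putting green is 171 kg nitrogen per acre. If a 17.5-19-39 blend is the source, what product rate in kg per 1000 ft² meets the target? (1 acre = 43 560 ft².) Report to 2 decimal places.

Product per acre = 171 / 17.5% = 977.143 kg.
Convert to per 1000 ft²: 977.143 × 0.0229568 = 22.4321 kg.

22.43 kg of product per thousand sq ft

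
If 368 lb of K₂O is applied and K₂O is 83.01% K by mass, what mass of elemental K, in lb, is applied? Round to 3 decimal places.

305.477 lb K

K = 368 × 0.8301 = 305.4768 lb.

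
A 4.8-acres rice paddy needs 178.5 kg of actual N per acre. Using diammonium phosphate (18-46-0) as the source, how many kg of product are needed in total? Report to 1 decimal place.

Product per acre = 178.5 / 18% = 991.667 kg.
Total product = 991.667 × 4.8 = 4760 kg.

4760.0 kg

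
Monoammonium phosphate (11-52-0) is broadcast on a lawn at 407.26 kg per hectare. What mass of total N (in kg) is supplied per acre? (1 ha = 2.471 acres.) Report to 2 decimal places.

nitrogen per hectare = 407.26 × 11% = 44.7986 kg.
Convert to per acre: 44.7986 × 0.404694 = 18.1297 kg.

18.13 kg N per acre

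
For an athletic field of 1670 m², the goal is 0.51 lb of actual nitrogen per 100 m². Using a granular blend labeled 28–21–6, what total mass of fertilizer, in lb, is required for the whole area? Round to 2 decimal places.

30.42 lb

Product per 100 m² = 0.51 / 28% = 1.82143 lb.
Total product = 1.82143 × 1670 / 100 = 30.4179 lb.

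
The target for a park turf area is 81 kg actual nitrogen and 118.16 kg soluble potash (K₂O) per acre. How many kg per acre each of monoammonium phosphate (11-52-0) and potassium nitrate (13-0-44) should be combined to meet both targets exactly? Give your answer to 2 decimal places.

Let a = kg of monoammonium phosphate, b = kg of potassium nitrate (per acre).
N: 0.11·a + 0.13·b = 81
K₂O: 0·a + 0.44·b = 118.16
Solving simultaneously: a = 418.992, b = 268.545.

418.99 kg monoammonium phosphate, 268.55 kg potassium nitrate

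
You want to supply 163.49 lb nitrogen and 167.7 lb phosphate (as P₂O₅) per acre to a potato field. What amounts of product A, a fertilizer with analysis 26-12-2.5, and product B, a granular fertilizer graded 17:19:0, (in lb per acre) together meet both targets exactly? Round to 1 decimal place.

88.1 lb product A, 827.0 lb product B

With a, b = lb per acre of product A and product B:
N: 0.26·a + 0.17·b = 163.49
P₂O₅: 0.12·a + 0.19·b = 167.7
From row1: a = (163.49 − 0.17·b) / 0.26.
Into row2: 0.12·(163.49 − 0.17·b)/0.26 + 0.19·b = 167.7 → b = 827.007, a = 88.0724.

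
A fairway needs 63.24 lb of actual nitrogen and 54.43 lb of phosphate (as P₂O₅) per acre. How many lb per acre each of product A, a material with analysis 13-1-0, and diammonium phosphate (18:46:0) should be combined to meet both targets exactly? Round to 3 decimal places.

332.638 lb product A, 111.095 lb diammonium phosphate

Per-acre balance (a = product A, b = diammonium phosphate):
N: 0.13·a + 0.18·b = 63.24
P₂O₅: 0.01·a + 0.46·b = 54.43
Eliminate a: (row1) − 0.13/0.01·(row2) → -5.8·b = -644.35, so b = 111.0948.
Back-substitute: a = (63.24 − 0.18·111.0948) / 0.13 = 332.6379.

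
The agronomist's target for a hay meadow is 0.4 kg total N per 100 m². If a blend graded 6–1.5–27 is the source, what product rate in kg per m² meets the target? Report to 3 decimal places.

Product per 100 m² = 0.4 / 6% = 6.66667 kg.
Convert to per m²: 6.66667 × 0.01 = 0.0666667 kg.

0.067 kg of product per sq m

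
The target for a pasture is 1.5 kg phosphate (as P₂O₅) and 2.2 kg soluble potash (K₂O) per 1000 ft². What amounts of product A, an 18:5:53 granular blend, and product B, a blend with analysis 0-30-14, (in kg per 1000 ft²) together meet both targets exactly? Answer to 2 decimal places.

Per-1000 ft² balance (a = product A, b = product B):
P₂O₅: 0.05·a + 0.3·b = 1.5
K₂O: 0.53·a + 0.14·b = 2.2
Eliminate b: (row1) − 0.3/0.14·(row2) → -1.08571·a = -3.21429, so a = 2.96053.
Then b = (2.2 − 0.53·2.96053) / 0.14 = 4.50658.

2.96 kg product A, 4.51 kg product B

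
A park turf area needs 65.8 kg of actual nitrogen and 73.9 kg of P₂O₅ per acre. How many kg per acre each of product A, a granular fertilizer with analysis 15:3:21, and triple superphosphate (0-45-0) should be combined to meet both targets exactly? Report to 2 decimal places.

With a, b = kg per acre of product A and triple superphosphate:
N: 0.15·a + 0·b = 65.8
P₂O₅: 0.03·a + 0.45·b = 73.9
Eliminate a: (row1) − 0.15/0.03·(row2) → -2.25·b = -303.7, so b = 134.978.
Back-substitute: a = (65.8 − 0·134.978) / 0.15 = 438.667.

438.67 kg product A, 134.98 kg triple superphosphate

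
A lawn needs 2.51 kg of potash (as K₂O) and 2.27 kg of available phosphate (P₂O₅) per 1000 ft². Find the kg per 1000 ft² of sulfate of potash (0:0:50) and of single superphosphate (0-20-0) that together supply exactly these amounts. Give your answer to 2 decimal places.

5.02 kg sulfate of potash, 11.35 kg single superphosphate

With a, b = kg per 1000 ft² of sulfate of potash and single superphosphate:
K₂O: 0.5·a + 0·b = 2.51
P₂O₅: 0·a + 0.2·b = 2.27
Solving simultaneously: a = 5.02, b = 11.35.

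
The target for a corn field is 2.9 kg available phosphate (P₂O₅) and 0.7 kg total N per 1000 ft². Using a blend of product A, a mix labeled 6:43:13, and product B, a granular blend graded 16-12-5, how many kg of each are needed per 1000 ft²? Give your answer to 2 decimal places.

6.17 kg product A, 2.06 kg product B

Let a = kg of product A, b = kg of product B (per 1000 ft²).
P₂O₅: 0.43·a + 0.12·b = 2.9
N: 0.06·a + 0.16·b = 0.7
From row1: a = (2.9 − 0.12·b) / 0.43.
Into row2: 0.06·(2.9 − 0.12·b)/0.43 + 0.16·b = 0.7 → b = 2.06169, a = 6.16883.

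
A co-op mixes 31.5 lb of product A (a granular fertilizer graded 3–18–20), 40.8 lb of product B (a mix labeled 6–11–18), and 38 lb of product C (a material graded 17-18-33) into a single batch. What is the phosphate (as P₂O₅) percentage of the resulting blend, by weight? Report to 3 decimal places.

Total mass = 31.5 + 40.8 + 38 = 110.3 lb.
P₂O₅ mass = 18%×31.5 + 11%×40.8 + 18%×38 = 16.998 lb.
% P₂O₅ = 16.998 / 110.3 = 15.4107%.

15.411% P₂O₅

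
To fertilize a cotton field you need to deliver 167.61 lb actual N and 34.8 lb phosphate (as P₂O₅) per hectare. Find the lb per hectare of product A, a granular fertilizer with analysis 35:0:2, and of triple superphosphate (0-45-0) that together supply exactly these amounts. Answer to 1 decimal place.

478.9 lb product A, 77.3 lb triple superphosphate

Let a = lb of product A, b = lb of triple superphosphate (per hectare).
N: 0.35·a + 0·b = 167.61
P₂O₅: 0·a + 0.45·b = 34.8
Solving simultaneously: a = 478.886, b = 77.3333.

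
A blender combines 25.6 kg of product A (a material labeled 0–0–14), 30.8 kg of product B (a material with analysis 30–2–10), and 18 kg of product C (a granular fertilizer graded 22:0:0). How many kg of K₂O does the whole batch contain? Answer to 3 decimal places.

K₂O mass = 14%×25.6 + 10%×30.8 + 0%×18 = 6.664 kg.

6.664 kg K₂O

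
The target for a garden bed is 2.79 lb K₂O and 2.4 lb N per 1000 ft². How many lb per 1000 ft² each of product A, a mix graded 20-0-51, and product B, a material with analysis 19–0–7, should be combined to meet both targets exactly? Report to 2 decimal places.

Let a = lb of product A, b = lb of product B (per 1000 ft²).
K₂O: 0.51·a + 0.07·b = 2.79
N: 0.2·a + 0.19·b = 2.4
Solving simultaneously: a = 4.36791, b = 8.03378.

4.37 lb product A, 8.03 lb product B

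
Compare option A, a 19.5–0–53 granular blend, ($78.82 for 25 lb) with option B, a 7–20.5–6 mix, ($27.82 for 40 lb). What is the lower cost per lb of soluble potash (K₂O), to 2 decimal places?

option A: K₂O per bag = 25 × 53% = 13.25 lb; cost = 78.82 / 13.25 = $5.9487/lb K₂O.
option B: K₂O per bag = 40 × 6% = 2.4 lb; cost = 27.82 / 2.4 = $11.5917/lb K₂O.
option A is cheaper.

$5.95 per lb K₂O (option A)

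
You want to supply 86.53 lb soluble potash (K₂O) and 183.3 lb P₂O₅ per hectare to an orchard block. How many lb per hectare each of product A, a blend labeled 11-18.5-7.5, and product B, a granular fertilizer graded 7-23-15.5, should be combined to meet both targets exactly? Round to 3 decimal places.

With a, b = lb per hectare of product A and product B:
K₂O: 0.075·a + 0.155·b = 86.53
P₂O₅: 0.185·a + 0.23·b = 183.3
Eliminate a: (row1) − 0.075/0.185·(row2) → 0.0617568·b = 12.2192, so b = 197.85996.
Back-substitute: a = (86.53 − 0.155·197.85996) / 0.075 = 744.8228.

744.823 lb product A, 197.860 lb product B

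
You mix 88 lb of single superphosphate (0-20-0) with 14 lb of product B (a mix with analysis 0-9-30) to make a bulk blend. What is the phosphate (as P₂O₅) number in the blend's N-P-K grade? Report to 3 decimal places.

18.490% P₂O₅

Total mass = 88 + 14 = 102 lb.
P₂O₅ mass = 20%×88 + 9%×14 = 18.86 lb.
% P₂O₅ = 18.86 / 102 = 18.4902%.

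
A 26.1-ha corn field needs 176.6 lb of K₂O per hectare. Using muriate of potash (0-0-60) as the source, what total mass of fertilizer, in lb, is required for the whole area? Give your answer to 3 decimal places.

7682.100 lb

Product per hectare = 176.6 / 60% = 294.333 lb.
Total product = 294.333 × 26.1 = 7682.1 lb.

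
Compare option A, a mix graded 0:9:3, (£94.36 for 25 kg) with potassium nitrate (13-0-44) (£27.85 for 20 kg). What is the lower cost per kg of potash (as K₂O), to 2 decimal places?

£3.16 per kg K₂O (potassium nitrate)

option A: K₂O per bag = 25 × 3% = 0.75 kg; cost = 94.36 / 0.75 = £125.8133/kg K₂O.
potassium nitrate: K₂O per bag = 20 × 44% = 8.8 kg; cost = 27.85 / 8.8 = £3.1648/kg K₂O.
potassium nitrate is cheaper.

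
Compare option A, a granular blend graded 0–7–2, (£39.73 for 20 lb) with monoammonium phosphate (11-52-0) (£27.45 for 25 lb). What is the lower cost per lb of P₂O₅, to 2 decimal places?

option A: P₂O₅ per bag = 20 × 7% = 1.4 lb; cost = 39.73 / 1.4 = £28.3786/lb P₂O₅.
monoammonium phosphate: P₂O₅ per bag = 25 × 52% = 13 lb; cost = 27.45 / 13 = £2.1115/lb P₂O₅.
monoammonium phosphate is cheaper.

£2.11 per lb P₂O₅ (monoammonium phosphate)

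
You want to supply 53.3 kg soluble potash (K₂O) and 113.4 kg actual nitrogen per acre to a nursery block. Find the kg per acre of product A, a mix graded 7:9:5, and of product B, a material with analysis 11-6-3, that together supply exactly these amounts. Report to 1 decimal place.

723.8 kg product A, 570.3 kg product B

With a, b = kg per acre of product A and product B:
K₂O: 0.05·a + 0.03·b = 53.3
N: 0.07·a + 0.11·b = 113.4
Eliminate a: (row1) − 0.05/0.07·(row2) → -0.0485714·b = -27.7, so b = 570.294.
Back-substitute: a = (53.3 − 0.03·570.294) / 0.05 = 723.824.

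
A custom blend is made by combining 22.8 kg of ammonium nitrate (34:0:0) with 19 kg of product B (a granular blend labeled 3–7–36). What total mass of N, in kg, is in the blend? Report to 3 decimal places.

N mass = 34%×22.8 + 3%×19 = 8.322 kg.

8.322 kg N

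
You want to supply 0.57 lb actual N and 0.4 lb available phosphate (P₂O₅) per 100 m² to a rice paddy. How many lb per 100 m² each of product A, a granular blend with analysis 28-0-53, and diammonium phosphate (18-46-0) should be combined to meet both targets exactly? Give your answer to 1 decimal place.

1.5 lb product A, 0.9 lb diammonium phosphate

Per-100 m² balance (a = product A, b = diammonium phosphate):
N: 0.28·a + 0.18·b = 0.57
P₂O₅: 0·a + 0.46·b = 0.4
Solving simultaneously: a = 1.47671, b = 0.869565.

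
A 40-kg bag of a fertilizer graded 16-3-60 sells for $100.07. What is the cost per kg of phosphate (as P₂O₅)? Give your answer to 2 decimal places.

$83.39 per kg P₂O₅

P₂O₅ in bag = 40 × 3% = 1.2 kg.
Cost per kg P₂O₅ = $100.07 / 1.2 = $83.3917.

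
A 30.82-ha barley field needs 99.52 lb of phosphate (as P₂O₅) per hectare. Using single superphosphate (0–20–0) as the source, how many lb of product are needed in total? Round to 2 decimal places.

15336.03 lb

Product per hectare = 99.52 / 20% = 497.6 lb.
Total product = 497.6 × 30.82 = 15336.032 lb.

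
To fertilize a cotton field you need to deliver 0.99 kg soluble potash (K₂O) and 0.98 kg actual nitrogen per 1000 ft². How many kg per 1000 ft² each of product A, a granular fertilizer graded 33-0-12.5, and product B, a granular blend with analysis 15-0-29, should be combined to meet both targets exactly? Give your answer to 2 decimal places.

1.76 kg product A, 2.65 kg product B

Let a = kg of product A, b = kg of product B (per 1000 ft²).
K₂O: 0.125·a + 0.29·b = 0.99
N: 0.33·a + 0.15·b = 0.98
Eliminate a: (row1) − 0.125/0.33·(row2) → 0.233182·b = 0.618788, so b = 2.65367.
Back-substitute: a = (0.99 − 0.29·2.65367) / 0.125 = 1.76348.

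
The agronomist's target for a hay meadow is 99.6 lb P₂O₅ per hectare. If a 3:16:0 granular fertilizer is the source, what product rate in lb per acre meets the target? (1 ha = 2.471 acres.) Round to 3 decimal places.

251.922 lb of product per acre

Product per hectare = 99.6 / 16% = 622.5 lb.
Convert to per acre: 622.5 × 0.404694 = 251.9223 lb.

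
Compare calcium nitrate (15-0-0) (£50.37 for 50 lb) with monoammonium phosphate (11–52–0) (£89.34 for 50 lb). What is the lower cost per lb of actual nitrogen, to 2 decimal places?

£6.72 per lb N (calcium nitrate)

calcium nitrate: N per bag = 50 × 15% = 7.5 lb; cost = 50.37 / 7.5 = £6.7160/lb N.
monoammonium phosphate: N per bag = 50 × 11% = 5.5 lb; cost = 89.34 / 5.5 = £16.2436/lb N.
calcium nitrate is cheaper.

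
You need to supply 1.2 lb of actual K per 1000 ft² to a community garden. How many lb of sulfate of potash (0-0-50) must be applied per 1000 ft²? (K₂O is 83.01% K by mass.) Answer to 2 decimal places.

2.89 lb of product per thousand sq ft

As K₂O: 1.2 / 0.8301 = 1.44561 lb per 1000 ft².
Product per 1000 ft² = 1.44561 / 50% = 2.89122 lb.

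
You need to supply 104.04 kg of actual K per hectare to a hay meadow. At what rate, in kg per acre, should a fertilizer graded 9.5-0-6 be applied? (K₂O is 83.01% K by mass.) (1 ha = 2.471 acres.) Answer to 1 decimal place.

As K₂O: 104.04 / 0.8301 = 125.334 kg per hectare.
Product per hectare = 125.334 / 6% = 2088.9 kg.
Convert to per acre: 2088.9 × 0.404694 = 845.368 kg.

845.4 kg of product per acre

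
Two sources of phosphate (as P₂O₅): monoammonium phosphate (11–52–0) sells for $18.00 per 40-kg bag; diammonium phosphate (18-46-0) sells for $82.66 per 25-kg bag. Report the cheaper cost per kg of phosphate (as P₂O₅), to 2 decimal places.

monoammonium phosphate: P₂O₅ per bag = 40 × 52% = 20.8 kg; cost = 18.00 / 20.8 = $0.8654/kg P₂O₅.
diammonium phosphate: P₂O₅ per bag = 25 × 46% = 11.5 kg; cost = 82.66 / 11.5 = $7.1878/kg P₂O₅.
monoammonium phosphate is cheaper.

$0.87 per kg P₂O₅ (monoammonium phosphate)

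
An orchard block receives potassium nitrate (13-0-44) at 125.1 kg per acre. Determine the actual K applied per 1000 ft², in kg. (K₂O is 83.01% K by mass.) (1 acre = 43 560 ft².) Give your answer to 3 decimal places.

1.049 kg K per thousand sq ft

K₂O per acre = 125.1 × 44% = 55.044 kg.
Elemental K = 55.044 × 0.8301 = 45.692 kg per acre.
Convert to per 1000 ft²: 45.692 × 0.0229568 = 1.04894 kg.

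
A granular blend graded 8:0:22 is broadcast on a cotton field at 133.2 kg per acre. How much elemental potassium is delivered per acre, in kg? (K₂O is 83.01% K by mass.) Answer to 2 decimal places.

K₂O per acre = 133.2 × 22% = 29.304 kg.
Elemental K = 29.304 × 0.8301 = 24.3253 kg per acre.

24.33 kg K per acre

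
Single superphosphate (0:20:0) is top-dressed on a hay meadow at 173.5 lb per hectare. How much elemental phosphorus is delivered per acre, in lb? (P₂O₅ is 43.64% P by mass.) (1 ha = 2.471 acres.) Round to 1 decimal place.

P₂O₅ per hectare = 173.5 × 20% = 34.7 lb.
Elemental P = 34.7 × 0.4364 = 15.1431 lb per hectare.
Convert to per acre: 15.1431 × 0.404694 = 6.12832 lb.

6.1 lb P per acre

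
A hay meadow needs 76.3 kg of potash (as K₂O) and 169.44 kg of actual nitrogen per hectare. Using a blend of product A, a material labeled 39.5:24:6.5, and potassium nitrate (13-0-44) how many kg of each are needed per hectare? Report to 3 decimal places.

390.896 kg product A, 115.663 kg potassium nitrate

Let a = kg of product A, b = kg of potassium nitrate (per hectare).
K₂O: 0.065·a + 0.44·b = 76.3
N: 0.395·a + 0.13·b = 169.44
From row1: a = (76.3 − 0.44·b) / 0.065.
Into row2: 0.395·(76.3 − 0.44·b)/0.065 + 0.13·b = 169.44 → b = 115.6631, a = 390.8957.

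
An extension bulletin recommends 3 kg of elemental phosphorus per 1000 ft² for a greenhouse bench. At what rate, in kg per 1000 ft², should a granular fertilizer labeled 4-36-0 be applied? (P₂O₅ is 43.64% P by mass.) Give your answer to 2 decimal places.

19.10 kg of product per thousand sq ft

As P₂O₅: 3 / 0.4364 = 6.87443 kg per 1000 ft².
Product per 1000 ft² = 6.87443 / 36% = 19.0956 kg.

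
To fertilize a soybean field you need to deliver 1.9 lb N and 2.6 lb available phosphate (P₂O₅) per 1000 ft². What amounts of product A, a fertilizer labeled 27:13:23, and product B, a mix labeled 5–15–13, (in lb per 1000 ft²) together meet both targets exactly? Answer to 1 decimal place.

Per-1000 ft² balance (a = product A, b = product B):
N: 0.27·a + 0.05·b = 1.9
P₂O₅: 0.13·a + 0.15·b = 2.6
Eliminate b: (row1) − 0.05/0.15·(row2) → 0.226667·a = 1.03333, so a = 4.55882.
Then b = (2.6 − 0.13·4.55882) / 0.15 = 13.3824.

4.6 lb product A, 13.4 lb product B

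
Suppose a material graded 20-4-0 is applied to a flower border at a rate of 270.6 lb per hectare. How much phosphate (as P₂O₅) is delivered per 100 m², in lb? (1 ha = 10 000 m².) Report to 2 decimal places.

P₂O₅ per hectare = 270.6 × 4% = 10.824 lb.
Convert to per 100 m²: 10.824 × 0.01 = 0.10824 lb.

0.11 lb P₂O₅ per hundred sq m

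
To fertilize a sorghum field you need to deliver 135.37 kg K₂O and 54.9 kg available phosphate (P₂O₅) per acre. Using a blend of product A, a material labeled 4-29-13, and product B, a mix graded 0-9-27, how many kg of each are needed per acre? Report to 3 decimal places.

39.635 kg product A, 482.287 kg product B

Per-acre balance (a = product A, b = product B):
K₂O: 0.13·a + 0.27·b = 135.37
P₂O₅: 0.29·a + 0.09·b = 54.9
Solving simultaneously: a = 39.6351, b = 482.2868.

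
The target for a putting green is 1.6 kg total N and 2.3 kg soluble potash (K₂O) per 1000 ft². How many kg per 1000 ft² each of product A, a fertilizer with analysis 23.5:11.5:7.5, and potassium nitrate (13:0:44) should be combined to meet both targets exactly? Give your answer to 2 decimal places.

4.32 kg product A, 4.49 kg potassium nitrate

Let a = kg of product A, b = kg of potassium nitrate (per 1000 ft²).
N: 0.235·a + 0.13·b = 1.6
K₂O: 0.075·a + 0.44·b = 2.3
From row1: a = (1.6 − 0.13·b) / 0.235.
Into row2: 0.075·(1.6 − 0.13·b)/0.235 + 0.44·b = 2.3 → b = 4.49012, a = 4.32461.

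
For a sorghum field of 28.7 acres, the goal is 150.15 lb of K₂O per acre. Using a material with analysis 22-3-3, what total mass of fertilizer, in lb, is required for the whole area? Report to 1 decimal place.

Product per acre = 150.15 / 3% = 5005 lb.
Total product = 5005 × 28.7 = 143643.5 lb.

143643.5 lb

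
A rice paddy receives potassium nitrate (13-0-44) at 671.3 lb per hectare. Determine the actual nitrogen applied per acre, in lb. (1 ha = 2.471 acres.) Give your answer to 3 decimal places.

35.317 lb N per acre

nitrogen per hectare = 671.3 × 13% = 87.269 lb.
Convert to per acre: 87.269 × 0.404694 = 35.3173 lb.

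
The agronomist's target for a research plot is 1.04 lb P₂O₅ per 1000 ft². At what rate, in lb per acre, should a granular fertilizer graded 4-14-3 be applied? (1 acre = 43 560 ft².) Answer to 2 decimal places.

323.59 lb of product per acre

Product per 1000 ft² = 1.04 / 14% = 7.42857 lb.
Convert to per acre: 7.42857 × 43.56 = 323.589 lb.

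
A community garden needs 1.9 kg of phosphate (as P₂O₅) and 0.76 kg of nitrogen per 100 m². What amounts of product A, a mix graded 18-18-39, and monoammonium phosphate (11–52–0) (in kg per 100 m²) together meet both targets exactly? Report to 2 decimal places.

2.52 kg product A, 2.78 kg monoammonium phosphate

Per-100 m² balance (a = product A, b = monoammonium phosphate):
P₂O₅: 0.18·a + 0.52·b = 1.9
N: 0.18·a + 0.11·b = 0.76
Solving simultaneously: a = 2.52304, b = 2.78049.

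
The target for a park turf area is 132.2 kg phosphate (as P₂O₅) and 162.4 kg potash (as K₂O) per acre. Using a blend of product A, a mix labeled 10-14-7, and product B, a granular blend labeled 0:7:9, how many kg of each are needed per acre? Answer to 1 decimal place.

68.8 kg product A, 1750.9 kg product B

Per-acre balance (a = product A, b = product B):
P₂O₅: 0.14·a + 0.07·b = 132.2
K₂O: 0.07·a + 0.09·b = 162.4
Eliminate a: (row1) − 0.14/0.07·(row2) → -0.11·b = -192.6, so b = 1750.91.
Back-substitute: a = (132.2 − 0.07·1750.91) / 0.14 = 68.8312.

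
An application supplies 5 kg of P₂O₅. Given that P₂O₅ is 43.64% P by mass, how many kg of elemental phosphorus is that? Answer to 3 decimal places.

P = 5 × 0.4364 = 2.182 kg.

2.182 kg P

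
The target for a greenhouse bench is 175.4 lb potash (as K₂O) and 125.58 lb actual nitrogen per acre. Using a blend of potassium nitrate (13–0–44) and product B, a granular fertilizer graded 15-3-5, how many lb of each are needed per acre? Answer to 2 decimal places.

336.66 lb potassium nitrate, 545.43 lb product B

With a, b = lb per acre of potassium nitrate and product B:
K₂O: 0.44·a + 0.05·b = 175.4
N: 0.13·a + 0.15·b = 125.58
Eliminate a: (row1) − 0.44/0.13·(row2) → -0.457692·b = -249.64, so b = 545.432.
Back-substitute: a = (175.4 − 0.05·545.432) / 0.44 = 336.655.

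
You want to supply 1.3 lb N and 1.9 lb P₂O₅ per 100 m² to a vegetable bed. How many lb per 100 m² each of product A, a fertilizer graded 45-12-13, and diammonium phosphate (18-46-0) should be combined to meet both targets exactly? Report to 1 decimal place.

1.4 lb product A, 3.8 lb diammonium phosphate

Let a = lb of product A, b = lb of diammonium phosphate (per 100 m²).
N: 0.45·a + 0.18·b = 1.3
P₂O₅: 0.12·a + 0.46·b = 1.9
From row1: a = (1.3 − 0.18·b) / 0.45.
Into row2: 0.12·(1.3 − 0.18·b)/0.45 + 0.46·b = 1.9 → b = 3.77023, a = 1.3808.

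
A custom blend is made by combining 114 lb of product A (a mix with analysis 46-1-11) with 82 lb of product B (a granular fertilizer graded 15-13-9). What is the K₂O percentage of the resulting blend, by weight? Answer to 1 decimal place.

10.2% K₂O

Total mass = 114 + 82 = 196 lb.
K₂O mass = 11%×114 + 9%×82 = 19.92 lb.
% K₂O = 19.92 / 196 = 10.1633%.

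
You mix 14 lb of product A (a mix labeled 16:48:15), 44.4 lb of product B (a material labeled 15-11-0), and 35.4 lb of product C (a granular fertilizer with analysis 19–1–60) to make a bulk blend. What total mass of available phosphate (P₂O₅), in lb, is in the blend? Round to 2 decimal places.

11.96 lb P₂O₅

P₂O₅ mass = 48%×14 + 11%×44.4 + 1%×35.4 = 11.958 lb.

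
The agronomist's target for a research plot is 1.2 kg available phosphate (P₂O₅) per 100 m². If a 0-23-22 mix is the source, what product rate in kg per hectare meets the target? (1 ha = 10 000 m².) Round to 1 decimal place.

Product per 100 m² = 1.2 / 23% = 5.21739 kg.
Convert to per hectare: 5.21739 × 100 = 521.739 kg.

521.7 kg of product per hectare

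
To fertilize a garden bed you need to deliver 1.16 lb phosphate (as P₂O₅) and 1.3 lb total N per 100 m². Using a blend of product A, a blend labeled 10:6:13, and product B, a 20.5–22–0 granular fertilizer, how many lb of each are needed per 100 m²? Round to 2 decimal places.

Let a = lb of product A, b = lb of product B (per 100 m²).
P₂O₅: 0.06·a + 0.22·b = 1.16
N: 0.1·a + 0.205·b = 1.3
From row1: a = (1.16 − 0.22·b) / 0.06.
Into row2: 0.1·(1.16 − 0.22·b)/0.06 + 0.205·b = 1.3 → b = 3.91753, a = 4.96907.

4.97 lb product A, 3.92 lb product B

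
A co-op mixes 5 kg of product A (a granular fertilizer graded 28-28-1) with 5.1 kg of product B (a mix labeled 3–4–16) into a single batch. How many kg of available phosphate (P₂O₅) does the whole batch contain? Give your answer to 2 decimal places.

1.60 kg P₂O₅

P₂O₅ mass = 28%×5 + 4%×5.1 = 1.604 kg.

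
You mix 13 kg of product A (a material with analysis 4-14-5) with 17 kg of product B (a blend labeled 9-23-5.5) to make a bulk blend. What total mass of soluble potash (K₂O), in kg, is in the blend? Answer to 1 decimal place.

1.6 kg K₂O

K₂O mass = 5%×13 + 5.5%×17 = 1.585 kg.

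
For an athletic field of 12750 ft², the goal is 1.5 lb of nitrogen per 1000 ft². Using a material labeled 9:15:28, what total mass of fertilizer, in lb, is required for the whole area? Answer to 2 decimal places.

212.50 lb

Product per 1000 ft² = 1.5 / 9% = 16.6667 lb.
Total product = 16.6667 × 12750 / 1000 = 212.5 lb.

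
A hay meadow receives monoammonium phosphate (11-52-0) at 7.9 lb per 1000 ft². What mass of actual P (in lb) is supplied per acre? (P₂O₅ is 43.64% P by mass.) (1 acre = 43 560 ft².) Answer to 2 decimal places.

78.09 lb P per acre

P₂O₅ per 1000 ft² = 7.9 × 52% = 4.108 lb.
Elemental P = 4.108 × 0.4364 = 1.79273 lb per 1000 ft².
Convert to per acre: 1.79273 × 43.56 = 78.0914 lb.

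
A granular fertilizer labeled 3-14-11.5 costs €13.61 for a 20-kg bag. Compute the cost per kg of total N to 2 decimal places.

€22.68 per kg N

N in bag = 20 × 3% = 0.6 kg.
Cost per kg N = €13.61 / 0.6 = €22.6833.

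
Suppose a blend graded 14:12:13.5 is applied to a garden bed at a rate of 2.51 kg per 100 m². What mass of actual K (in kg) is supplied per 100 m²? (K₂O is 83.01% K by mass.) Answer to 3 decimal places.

0.281 kg K per hundred sq m

K₂O per 100 m² = 2.51 × 13.5% = 0.33885 kg.
Elemental K = 0.33885 × 0.8301 = 0.281279 kg per 100 m².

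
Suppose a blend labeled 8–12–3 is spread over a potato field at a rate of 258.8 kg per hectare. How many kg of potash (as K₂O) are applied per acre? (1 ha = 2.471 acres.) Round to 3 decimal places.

3.142 kg K₂O per acre

K₂O per hectare = 258.8 × 3% = 7.764 kg.
Convert to per acre: 7.764 × 0.404694 = 3.14205 kg.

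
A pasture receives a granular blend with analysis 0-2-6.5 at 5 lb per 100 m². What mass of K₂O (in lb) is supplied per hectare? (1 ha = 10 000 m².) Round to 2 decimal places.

32.50 lb K₂O per hectare

K₂O per 100 m² = 5 × 6.5% = 0.325 lb.
Convert to per hectare: 0.325 × 100 = 32.5 lb.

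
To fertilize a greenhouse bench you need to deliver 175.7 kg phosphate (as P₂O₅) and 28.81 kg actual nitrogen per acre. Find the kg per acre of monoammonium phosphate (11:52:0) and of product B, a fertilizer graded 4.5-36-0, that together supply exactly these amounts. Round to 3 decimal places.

Let a = kg of monoammonium phosphate, b = kg of product B (per acre).
P₂O₅: 0.52·a + 0.36·b = 175.7
N: 0.11·a + 0.045·b = 28.81
From row1: a = (175.7 − 0.36·b) / 0.52.
Into row2: 0.11·(175.7 − 0.36·b)/0.52 + 0.045·b = 28.81 → b = 268.2593, a = 152.1667.

152.167 kg monoammonium phosphate, 268.259 kg product B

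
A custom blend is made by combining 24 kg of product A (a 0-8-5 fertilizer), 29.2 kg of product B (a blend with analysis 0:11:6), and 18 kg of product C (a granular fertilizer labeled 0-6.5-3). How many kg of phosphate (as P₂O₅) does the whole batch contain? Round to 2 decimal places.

6.30 kg P₂O₅

P₂O₅ mass = 8%×24 + 11%×29.2 + 6.5%×18 = 6.302 kg.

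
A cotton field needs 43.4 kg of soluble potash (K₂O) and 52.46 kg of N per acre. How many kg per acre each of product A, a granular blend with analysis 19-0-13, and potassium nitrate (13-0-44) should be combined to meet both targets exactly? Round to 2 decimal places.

261.48 kg product A, 21.38 kg potassium nitrate

Let a = kg of product A, b = kg of potassium nitrate (per acre).
K₂O: 0.13·a + 0.44·b = 43.4
N: 0.19·a + 0.13·b = 52.46
From row1: a = (43.4 − 0.44·b) / 0.13.
Into row2: 0.19·(43.4 − 0.44·b)/0.13 + 0.13·b = 52.46 → b = 21.3823, a = 261.475.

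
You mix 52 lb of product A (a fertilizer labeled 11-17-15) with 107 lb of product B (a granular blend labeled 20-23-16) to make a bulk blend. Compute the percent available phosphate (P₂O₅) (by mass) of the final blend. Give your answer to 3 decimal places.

Total mass = 52 + 107 = 159 lb.
P₂O₅ mass = 17%×52 + 23%×107 = 33.45 lb.
% P₂O₅ = 33.45 / 159 = 21.0377%.

21.038% P₂O₅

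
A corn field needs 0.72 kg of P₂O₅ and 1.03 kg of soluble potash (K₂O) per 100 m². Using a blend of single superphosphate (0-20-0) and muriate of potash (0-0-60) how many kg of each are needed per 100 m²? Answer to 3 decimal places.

Per-100 m² balance (a = single superphosphate, b = muriate of potash):
P₂O₅: 0.2·a + 0·b = 0.72
K₂O: 0·a + 0.6·b = 1.03
Solving simultaneously: a = 3.6, b = 1.71667.

3.600 kg single superphosphate, 1.717 kg muriate of potash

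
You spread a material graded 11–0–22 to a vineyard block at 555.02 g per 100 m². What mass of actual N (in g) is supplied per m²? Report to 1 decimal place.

0.6 g N per sq m

nitrogen per 100 m² = 555.02 × 11% = 61.0522 g.
Convert to per m²: 61.0522 × 0.01 = 0.610522 g.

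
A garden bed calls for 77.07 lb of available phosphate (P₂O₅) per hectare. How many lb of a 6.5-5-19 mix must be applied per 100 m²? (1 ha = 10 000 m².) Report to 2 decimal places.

15.41 lb of product per hundred sq m

Product per hectare = 77.07 / 5% = 1541.4 lb.
Convert to per 100 m²: 1541.4 × 0.01 = 15.414 lb.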